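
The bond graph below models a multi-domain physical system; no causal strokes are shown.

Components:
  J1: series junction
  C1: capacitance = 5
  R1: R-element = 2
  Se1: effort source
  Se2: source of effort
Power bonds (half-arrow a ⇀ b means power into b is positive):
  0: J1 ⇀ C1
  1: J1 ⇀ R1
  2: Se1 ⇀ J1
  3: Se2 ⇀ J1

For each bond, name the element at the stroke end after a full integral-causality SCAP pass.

b0 |J1
b1 |R1
b2 |J1
b3 |J1

#2 stroke→J1  (Se1: effort source, stroke at far end)
#3 stroke→J1  (Se2: effort source, stroke at far end)
#0 stroke→J1  (C1: C, integral causality)
#1 stroke→R1  (J1 needs exactly one f-in)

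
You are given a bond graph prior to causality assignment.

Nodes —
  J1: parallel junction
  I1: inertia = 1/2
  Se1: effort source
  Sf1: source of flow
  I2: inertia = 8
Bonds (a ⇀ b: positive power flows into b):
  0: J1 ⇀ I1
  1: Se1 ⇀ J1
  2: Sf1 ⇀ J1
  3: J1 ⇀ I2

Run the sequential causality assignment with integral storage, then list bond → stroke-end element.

bond 1 |J1  (Se1 fixes effort; stroke away)
bond 2 |Sf1  (source Sf1 imposes f)
bond 0 |I1  (common-e at J1 fixed by 1)
bond 3 |I2  (J1 effort already set via bond 1)

bond 0 →I1
bond 1 →J1
bond 2 →Sf1
bond 3 →I2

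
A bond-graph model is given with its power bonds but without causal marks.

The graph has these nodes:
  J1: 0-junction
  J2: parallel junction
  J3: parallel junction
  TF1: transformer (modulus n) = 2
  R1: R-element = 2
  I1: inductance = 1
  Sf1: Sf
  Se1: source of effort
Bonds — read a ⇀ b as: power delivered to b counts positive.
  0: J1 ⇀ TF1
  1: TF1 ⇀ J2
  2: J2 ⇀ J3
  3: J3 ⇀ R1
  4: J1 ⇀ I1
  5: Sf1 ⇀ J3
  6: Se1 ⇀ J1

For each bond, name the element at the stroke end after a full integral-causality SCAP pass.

bond 0 |TF1
bond 1 |J2
bond 2 |J3
bond 3 |R1
bond 4 |I1
bond 5 |Sf1
bond 6 |J1

bond 5 |Sf1  (Sf1: flow source, stroke at near end)
bond 6 |J1  (Se1 fixes effort; stroke away)
bond 0 |TF1  (J1: bond 6 brought effort, rest push out)
bond 4 |I1  (J1 effort already set via bond 6)
bond 1 |J2  (TF TF1: opposite of bond 0)
bond 2 |J3  (common-e at J2 fixed by 1)
bond 3 |R1  (J3 effort already set via bond 2)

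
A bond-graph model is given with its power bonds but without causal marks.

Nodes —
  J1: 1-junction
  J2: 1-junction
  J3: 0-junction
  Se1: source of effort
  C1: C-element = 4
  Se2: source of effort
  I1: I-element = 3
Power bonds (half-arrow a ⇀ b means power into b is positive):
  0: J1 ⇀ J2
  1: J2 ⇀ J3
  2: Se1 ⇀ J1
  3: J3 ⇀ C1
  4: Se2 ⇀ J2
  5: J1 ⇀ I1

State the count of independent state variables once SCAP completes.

2  (C1, I1 all integral)

β2 stroke→J1  (Se1 fixes effort; stroke away)
β4 stroke→J2  (Se2 fixes effort; stroke away)
β3 stroke→J3  (C1 integral (e out))
β1 stroke→J2  (common-e at J3 fixed by 3)
β0 stroke→J1  (J2 needs exactly one f-in)
β5 stroke→I1  (J1: last free bond brings flow in)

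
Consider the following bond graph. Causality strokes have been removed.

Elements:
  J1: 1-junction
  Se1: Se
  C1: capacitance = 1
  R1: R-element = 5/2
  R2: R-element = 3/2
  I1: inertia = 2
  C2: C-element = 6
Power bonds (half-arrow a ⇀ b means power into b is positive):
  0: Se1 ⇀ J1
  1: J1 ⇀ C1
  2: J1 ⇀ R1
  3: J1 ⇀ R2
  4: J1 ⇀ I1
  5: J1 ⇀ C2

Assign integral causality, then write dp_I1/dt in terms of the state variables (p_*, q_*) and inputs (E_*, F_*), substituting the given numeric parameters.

bond 0 |J1  (Se1 (Se) sets effort on bond)
bond 1 |J1  (C1 integral (e out))
bond 4 |I1  (I1 outputs flow p/I1)
bond 2 |J1  (1-jn J1 has f-setter on 4)
bond 3 |J1  (common-f at J1 fixed by 4)
bond 5 |J1  (J1: bond 4 brought flow, rest push out)

dp_I1/dt = E_Se1 - 2*p_I1 - q_C1 - q_C2/6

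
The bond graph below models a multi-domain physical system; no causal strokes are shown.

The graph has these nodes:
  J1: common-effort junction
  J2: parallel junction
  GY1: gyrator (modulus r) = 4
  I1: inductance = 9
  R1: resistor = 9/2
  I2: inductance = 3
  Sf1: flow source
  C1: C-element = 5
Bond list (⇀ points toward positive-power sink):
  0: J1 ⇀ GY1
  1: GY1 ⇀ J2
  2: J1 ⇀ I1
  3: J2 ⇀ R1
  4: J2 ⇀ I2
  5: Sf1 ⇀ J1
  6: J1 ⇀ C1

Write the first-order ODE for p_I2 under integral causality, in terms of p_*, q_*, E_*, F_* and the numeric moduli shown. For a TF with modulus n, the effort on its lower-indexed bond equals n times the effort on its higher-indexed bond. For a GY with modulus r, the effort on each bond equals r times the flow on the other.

dp_I2/dt = -3*p_I2/2 + 9*q_C1/40

bond 5 |Sf1  (Sf1 fixes flow; stroke at Sf1)
bond 2 |I1  (I1 integral (f out))
bond 4 |I2  (I2 outputs flow p/I2)
bond 6 |J1  (C1: C, integral causality)
bond 0 |GY1  (common-e at J1 fixed by 6)
bond 1 |GY1  (GY1: gyrator matches bond 0)
bond 3 |J2  (closing 0-jn rule on J2)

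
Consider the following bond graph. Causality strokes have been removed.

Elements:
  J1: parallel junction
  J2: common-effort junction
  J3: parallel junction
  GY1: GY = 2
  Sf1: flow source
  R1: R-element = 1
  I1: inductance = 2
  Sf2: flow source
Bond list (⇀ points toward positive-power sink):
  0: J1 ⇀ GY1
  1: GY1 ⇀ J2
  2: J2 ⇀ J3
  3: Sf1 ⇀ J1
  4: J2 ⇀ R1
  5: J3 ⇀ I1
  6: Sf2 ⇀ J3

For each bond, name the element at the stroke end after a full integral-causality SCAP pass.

#0 stroke at J1
#1 stroke at J2
#2 stroke at J3
#3 stroke at Sf1
#4 stroke at R1
#5 stroke at I1
#6 stroke at Sf2

bond 3 |Sf1  (Sf1 fixes flow; stroke at Sf1)
bond 6 |Sf2  (Sf2: flow source, stroke at near end)
bond 0 |J1  (J1: last free bond brings effort in)
bond 1 |J2  (GY GY1: same side as bond 0)
bond 2 |J3  (0-jn J2 has e-setter on 1)
bond 4 |R1  (common-e at J2 fixed by 1)
bond 5 |I1  (J3 effort already set via bond 2)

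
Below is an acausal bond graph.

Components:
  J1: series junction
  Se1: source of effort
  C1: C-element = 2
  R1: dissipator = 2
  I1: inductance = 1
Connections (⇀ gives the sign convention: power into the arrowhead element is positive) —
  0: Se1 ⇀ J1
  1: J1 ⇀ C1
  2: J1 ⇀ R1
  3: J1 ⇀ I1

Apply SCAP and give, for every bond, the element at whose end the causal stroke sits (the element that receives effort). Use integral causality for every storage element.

β0 →J1
β1 →J1
β2 →J1
β3 →I1

#0 stroke→J1  (Se1 (Se) sets effort on bond)
#1 stroke→J1  (C1: C, integral causality)
#3 stroke→I1  (I1 integral (f out))
#2 stroke→J1  (J1 flow already set via bond 3)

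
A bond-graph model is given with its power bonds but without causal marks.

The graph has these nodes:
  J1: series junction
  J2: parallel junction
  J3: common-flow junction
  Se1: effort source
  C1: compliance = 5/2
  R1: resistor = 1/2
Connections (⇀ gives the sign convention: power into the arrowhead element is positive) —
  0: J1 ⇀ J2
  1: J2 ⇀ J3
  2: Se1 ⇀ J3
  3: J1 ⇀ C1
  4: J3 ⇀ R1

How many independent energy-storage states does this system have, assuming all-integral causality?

#2 stroke at J3  (Se1: effort source, stroke at far end)
#3 stroke at J1  (C1: C, integral causality)
#0 stroke at J2  (J1: last free bond brings flow in)
#1 stroke at J3  (J2: bond 0 brought effort, rest push out)
#4 stroke at R1  (J3 needs exactly one f-in)

1  (C1 all integral)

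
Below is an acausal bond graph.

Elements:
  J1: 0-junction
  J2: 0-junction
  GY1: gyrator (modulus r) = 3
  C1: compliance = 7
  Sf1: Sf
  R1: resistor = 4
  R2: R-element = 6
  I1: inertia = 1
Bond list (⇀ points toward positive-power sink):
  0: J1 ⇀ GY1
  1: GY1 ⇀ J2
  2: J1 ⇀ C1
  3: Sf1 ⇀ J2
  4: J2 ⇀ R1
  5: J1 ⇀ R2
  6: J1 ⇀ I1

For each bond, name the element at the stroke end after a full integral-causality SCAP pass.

#3 stroke at Sf1  (Sf1: flow source, stroke at near end)
#2 stroke at J1  (C1: C, integral causality)
#0 stroke at GY1  (0-jn J1 has e-setter on 2)
#5 stroke at R2  (J1 effort already set via bond 2)
#6 stroke at I1  (common-e at J1 fixed by 2)
#1 stroke at GY1  (GY GY1: same side as bond 0)
#4 stroke at J2  (J2: last free bond brings effort in)

b0 →GY1
b1 →GY1
b2 →J1
b3 →Sf1
b4 →J2
b5 →R2
b6 →I1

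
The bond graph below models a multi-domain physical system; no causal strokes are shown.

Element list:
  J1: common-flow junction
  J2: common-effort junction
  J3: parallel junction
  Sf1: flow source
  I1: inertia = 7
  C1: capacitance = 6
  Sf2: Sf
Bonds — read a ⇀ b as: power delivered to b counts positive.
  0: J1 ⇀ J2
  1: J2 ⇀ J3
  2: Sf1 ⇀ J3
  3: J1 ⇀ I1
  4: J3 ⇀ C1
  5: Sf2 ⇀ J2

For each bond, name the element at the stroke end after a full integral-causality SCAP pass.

#2 →Sf1  (Sf1 fixes flow; stroke at Sf1)
#5 →Sf2  (Sf2: flow source, stroke at near end)
#3 →I1  (I1 integral (f out))
#0 →J1  (1-jn J1 has f-setter on 3)
#1 →J2  (only one effort-in slot at J2)
#4 →J3  (J3 needs exactly one e-in)

b0 stroke→J1
b1 stroke→J2
b2 stroke→Sf1
b3 stroke→I1
b4 stroke→J3
b5 stroke→Sf2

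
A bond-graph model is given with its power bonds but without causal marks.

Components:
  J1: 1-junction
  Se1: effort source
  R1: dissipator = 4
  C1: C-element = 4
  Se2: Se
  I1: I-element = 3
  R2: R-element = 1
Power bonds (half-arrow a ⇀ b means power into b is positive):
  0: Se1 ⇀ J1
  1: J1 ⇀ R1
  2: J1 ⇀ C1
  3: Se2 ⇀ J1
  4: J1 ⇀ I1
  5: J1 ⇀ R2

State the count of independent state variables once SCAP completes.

2  (C1, I1 all integral)

b0 stroke→J1  (source Se1 imposes e)
b3 stroke→J1  (Se2 (Se) sets effort on bond)
b2 stroke→J1  (C1: C, integral causality)
b4 stroke→I1  (I1: I, integral causality)
b1 stroke→J1  (common-f at J1 fixed by 4)
b5 stroke→J1  (J1: bond 4 brought flow, rest push out)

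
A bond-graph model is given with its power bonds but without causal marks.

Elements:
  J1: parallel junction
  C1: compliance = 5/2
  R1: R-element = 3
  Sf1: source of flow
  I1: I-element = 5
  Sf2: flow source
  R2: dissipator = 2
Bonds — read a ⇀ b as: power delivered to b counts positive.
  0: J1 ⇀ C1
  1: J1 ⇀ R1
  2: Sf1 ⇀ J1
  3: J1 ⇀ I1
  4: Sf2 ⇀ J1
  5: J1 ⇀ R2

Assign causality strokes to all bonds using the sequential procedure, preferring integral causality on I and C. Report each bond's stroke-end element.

b2 stroke at Sf1  (Sf1 (Sf) sets flow on bond)
b4 stroke at Sf2  (Sf2 (Sf) sets flow on bond)
b0 stroke at J1  (C1: C, integral causality)
b1 stroke at R1  (J1 effort already set via bond 0)
b3 stroke at I1  (common-e at J1 fixed by 0)
b5 stroke at R2  (0-jn J1 has e-setter on 0)

#0 →J1
#1 →R1
#2 →Sf1
#3 →I1
#4 →Sf2
#5 →R2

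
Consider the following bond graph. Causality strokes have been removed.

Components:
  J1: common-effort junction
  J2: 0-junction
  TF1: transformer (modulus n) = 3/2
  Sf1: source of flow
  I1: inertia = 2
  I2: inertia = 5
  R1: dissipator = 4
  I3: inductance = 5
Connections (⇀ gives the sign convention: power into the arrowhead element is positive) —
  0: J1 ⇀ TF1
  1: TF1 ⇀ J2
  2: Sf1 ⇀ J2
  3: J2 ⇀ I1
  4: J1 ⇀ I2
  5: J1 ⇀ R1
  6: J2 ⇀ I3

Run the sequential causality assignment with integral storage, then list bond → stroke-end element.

β2 stroke→Sf1  (Sf1 fixes flow; stroke at Sf1)
β3 stroke→I1  (I1: I, integral causality)
β4 stroke→I2  (I2 integral (f out))
β6 stroke→I3  (I3: I, integral causality)
β1 stroke→J2  (closing 0-jn rule on J2)
β0 stroke→TF1  (through TF1, causality passes straight; one stroke at TF1)
β5 stroke→J1  (closing 0-jn rule on J1)

b0 stroke at TF1
b1 stroke at J2
b2 stroke at Sf1
b3 stroke at I1
b4 stroke at I2
b5 stroke at J1
b6 stroke at I3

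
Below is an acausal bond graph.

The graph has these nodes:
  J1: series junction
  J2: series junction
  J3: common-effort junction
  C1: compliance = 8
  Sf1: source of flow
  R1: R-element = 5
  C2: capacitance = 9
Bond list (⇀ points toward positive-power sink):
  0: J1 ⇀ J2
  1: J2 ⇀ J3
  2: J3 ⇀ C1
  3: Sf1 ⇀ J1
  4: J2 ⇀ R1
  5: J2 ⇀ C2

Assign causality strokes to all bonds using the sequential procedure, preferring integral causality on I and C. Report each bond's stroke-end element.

b0 stroke→J1
b1 stroke→J2
b2 stroke→J3
b3 stroke→Sf1
b4 stroke→J2
b5 stroke→J2

#3 stroke at Sf1  (source Sf1 imposes f)
#0 stroke at J1  (J1: bond 3 brought flow, rest push out)
#1 stroke at J2  (J2: bond 0 brought flow, rest push out)
#4 stroke at J2  (common-f at J2 fixed by 0)
#5 stroke at J2  (J2: bond 0 brought flow, rest push out)
#2 stroke at J3  (J3: last free bond brings effort in)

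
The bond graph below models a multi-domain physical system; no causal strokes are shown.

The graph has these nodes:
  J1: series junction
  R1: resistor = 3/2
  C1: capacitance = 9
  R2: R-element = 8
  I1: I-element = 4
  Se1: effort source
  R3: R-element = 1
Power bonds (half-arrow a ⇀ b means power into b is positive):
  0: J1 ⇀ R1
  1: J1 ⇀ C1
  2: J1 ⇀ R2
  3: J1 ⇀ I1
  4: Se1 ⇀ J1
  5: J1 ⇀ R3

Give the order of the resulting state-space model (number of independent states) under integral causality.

2  (C1, I1 all integral)

b4 stroke at J1  (Se1: effort source, stroke at far end)
b1 stroke at J1  (C1: C, integral causality)
b3 stroke at I1  (I1 outputs flow p/I1)
b0 stroke at J1  (J1: bond 3 brought flow, rest push out)
b2 stroke at J1  (J1: bond 3 brought flow, rest push out)
b5 stroke at J1  (1-jn J1 has f-setter on 3)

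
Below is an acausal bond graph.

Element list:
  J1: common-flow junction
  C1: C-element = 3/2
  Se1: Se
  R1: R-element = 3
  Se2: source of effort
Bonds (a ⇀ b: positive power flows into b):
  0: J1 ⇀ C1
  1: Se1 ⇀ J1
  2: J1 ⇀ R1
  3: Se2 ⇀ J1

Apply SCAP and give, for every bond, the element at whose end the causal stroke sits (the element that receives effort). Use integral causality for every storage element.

#0 |J1
#1 |J1
#2 |R1
#3 |J1

#1 stroke→J1  (Se1: effort source, stroke at far end)
#3 stroke→J1  (source Se2 imposes e)
#0 stroke→J1  (C1: C, integral causality)
#2 stroke→R1  (J1: last free bond brings flow in)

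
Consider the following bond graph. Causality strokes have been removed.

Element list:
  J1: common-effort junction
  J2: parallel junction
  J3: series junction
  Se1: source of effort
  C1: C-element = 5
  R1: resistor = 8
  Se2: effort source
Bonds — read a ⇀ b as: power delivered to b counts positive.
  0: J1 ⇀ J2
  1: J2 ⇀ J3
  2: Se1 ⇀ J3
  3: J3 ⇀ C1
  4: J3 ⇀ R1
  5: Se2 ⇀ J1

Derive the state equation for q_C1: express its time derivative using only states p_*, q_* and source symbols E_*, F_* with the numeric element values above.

#2 |J3  (source Se1 imposes e)
#5 |J1  (source Se2 imposes e)
#0 |J2  (common-e at J1 fixed by 5)
#1 |J3  (J2 effort already set via bond 0)
#3 |J3  (prefer integral on C1)
#4 |R1  (only one flow-in slot at J3)

dq_C1/dt = E_Se1/8 + E_Se2/8 - q_C1/40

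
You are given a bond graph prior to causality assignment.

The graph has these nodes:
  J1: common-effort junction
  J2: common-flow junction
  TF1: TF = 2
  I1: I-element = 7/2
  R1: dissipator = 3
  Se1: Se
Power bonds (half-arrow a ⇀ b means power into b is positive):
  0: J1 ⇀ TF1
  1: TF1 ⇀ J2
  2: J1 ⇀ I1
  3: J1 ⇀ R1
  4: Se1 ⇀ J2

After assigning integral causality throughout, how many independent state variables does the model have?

1  (I1 all integral)

bond 4 →J2  (Se1 fixes effort; stroke away)
bond 1 →TF1  (only one flow-in slot at J2)
bond 0 →J1  (TF TF1: opposite of bond 1)
bond 2 →I1  (common-e at J1 fixed by 0)
bond 3 →R1  (common-e at J1 fixed by 0)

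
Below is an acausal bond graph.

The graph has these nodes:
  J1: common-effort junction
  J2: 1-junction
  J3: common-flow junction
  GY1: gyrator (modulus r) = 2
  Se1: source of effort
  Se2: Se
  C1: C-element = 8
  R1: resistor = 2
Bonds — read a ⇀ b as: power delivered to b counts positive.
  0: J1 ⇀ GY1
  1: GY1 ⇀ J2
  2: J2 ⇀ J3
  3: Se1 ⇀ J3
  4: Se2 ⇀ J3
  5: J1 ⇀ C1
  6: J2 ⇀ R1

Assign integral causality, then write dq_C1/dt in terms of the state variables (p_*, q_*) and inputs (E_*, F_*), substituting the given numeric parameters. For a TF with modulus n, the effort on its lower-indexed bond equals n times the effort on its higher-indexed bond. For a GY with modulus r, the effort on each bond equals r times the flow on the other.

#3 stroke→J3  (source Se1 imposes e)
#4 stroke→J3  (Se2 fixes effort; stroke away)
#2 stroke→J2  (J3: last free bond brings flow in)
#5 stroke→J1  (C1: C, integral causality)
#0 stroke→GY1  (J1: bond 5 brought effort, rest push out)
#1 stroke→GY1  (GY GY1: same side as bond 0)
#6 stroke→J2  (J2: bond 1 brought flow, rest push out)

dq_C1/dt = E_Se1/2 + E_Se2/2 - q_C1/16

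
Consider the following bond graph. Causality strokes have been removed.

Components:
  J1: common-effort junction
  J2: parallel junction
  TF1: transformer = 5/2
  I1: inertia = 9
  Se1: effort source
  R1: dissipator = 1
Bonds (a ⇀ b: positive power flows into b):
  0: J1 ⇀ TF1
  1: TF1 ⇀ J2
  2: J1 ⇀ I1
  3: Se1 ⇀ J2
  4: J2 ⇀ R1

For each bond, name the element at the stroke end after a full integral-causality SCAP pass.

b0 |J1
b1 |TF1
b2 |I1
b3 |J2
b4 |R1

β3 stroke→J2  (Se1 (Se) sets effort on bond)
β1 stroke→TF1  (0-jn J2 has e-setter on 3)
β4 stroke→R1  (common-e at J2 fixed by 3)
β0 stroke→J1  (TF1: transformer flips bond 1)
β2 stroke→I1  (J1 effort already set via bond 0)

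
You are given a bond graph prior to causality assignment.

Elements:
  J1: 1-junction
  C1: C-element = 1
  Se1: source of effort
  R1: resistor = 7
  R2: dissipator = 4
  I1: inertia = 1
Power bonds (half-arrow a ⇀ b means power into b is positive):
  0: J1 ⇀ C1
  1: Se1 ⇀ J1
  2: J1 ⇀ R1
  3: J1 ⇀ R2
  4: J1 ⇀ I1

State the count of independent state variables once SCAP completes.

2  (C1, I1 all integral)

bond 1 →J1  (Se1 (Se) sets effort on bond)
bond 0 →J1  (C1: C, integral causality)
bond 4 →I1  (I1 integral (f out))
bond 2 →J1  (common-f at J1 fixed by 4)
bond 3 →J1  (1-jn J1 has f-setter on 4)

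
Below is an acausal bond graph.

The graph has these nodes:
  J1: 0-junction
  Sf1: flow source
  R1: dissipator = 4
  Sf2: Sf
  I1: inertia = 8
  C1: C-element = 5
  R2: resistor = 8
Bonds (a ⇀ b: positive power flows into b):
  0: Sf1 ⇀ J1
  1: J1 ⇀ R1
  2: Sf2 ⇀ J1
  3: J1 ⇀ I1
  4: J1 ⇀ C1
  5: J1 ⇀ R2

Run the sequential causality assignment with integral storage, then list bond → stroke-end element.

bond 0 stroke→Sf1  (Sf1 (Sf) sets flow on bond)
bond 2 stroke→Sf2  (Sf2: flow source, stroke at near end)
bond 3 stroke→I1  (I1 integral (f out))
bond 4 stroke→J1  (C1 outputs effort q/C1)
bond 1 stroke→R1  (common-e at J1 fixed by 4)
bond 5 stroke→R2  (J1: bond 4 brought effort, rest push out)

β0 |Sf1
β1 |R1
β2 |Sf2
β3 |I1
β4 |J1
β5 |R2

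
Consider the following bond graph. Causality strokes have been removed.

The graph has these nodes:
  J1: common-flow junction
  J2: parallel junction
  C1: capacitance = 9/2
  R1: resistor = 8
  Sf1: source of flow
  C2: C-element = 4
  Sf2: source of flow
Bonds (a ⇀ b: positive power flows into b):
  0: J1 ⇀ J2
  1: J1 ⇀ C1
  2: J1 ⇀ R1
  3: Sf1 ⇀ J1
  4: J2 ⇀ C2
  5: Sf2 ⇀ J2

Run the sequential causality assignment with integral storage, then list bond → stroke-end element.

#0 |J1
#1 |J1
#2 |J1
#3 |Sf1
#4 |J2
#5 |Sf2

bond 3 stroke at Sf1  (Sf1: flow source, stroke at near end)
bond 5 stroke at Sf2  (source Sf2 imposes f)
bond 0 stroke at J1  (J1: bond 3 brought flow, rest push out)
bond 1 stroke at J1  (1-jn J1 has f-setter on 3)
bond 2 stroke at J1  (J1: bond 3 brought flow, rest push out)
bond 4 stroke at J2  (J2 needs exactly one e-in)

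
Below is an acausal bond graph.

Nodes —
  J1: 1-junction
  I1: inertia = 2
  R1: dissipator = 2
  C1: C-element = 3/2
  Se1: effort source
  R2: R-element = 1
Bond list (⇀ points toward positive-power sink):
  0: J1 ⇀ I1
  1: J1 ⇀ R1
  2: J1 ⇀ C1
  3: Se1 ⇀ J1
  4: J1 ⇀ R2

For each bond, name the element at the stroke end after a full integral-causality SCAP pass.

b0 stroke→I1
b1 stroke→J1
b2 stroke→J1
b3 stroke→J1
b4 stroke→J1

β3 stroke→J1  (Se1 (Se) sets effort on bond)
β0 stroke→I1  (I1 integral (f out))
β1 stroke→J1  (1-jn J1 has f-setter on 0)
β2 stroke→J1  (J1: bond 0 brought flow, rest push out)
β4 stroke→J1  (J1: bond 0 brought flow, rest push out)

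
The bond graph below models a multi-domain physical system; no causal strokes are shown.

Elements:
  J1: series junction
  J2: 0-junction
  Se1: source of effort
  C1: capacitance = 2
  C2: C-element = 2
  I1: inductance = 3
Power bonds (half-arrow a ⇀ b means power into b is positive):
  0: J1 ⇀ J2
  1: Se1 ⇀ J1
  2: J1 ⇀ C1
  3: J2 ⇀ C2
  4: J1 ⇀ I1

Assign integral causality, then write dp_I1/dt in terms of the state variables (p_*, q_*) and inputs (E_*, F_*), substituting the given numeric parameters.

bond 1 stroke→J1  (Se1 (Se) sets effort on bond)
bond 2 stroke→J1  (C1: C, integral causality)
bond 3 stroke→J2  (prefer integral on C2)
bond 0 stroke→J1  (J2: bond 3 brought effort, rest push out)
bond 4 stroke→I1  (J1: last free bond brings flow in)

dp_I1/dt = E_Se1 - q_C1/2 - q_C2/2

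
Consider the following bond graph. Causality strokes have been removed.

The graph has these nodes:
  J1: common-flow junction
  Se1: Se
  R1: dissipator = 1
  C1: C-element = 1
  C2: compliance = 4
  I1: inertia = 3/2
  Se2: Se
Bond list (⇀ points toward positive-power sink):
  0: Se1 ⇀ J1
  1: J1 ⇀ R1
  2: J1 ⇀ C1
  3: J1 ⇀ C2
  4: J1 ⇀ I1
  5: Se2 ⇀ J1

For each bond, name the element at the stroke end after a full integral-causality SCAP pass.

#0 |J1  (Se1 fixes effort; stroke away)
#5 |J1  (Se2 (Se) sets effort on bond)
#2 |J1  (C1: C, integral causality)
#3 |J1  (C2 outputs effort q/C2)
#4 |I1  (I1: I, integral causality)
#1 |J1  (common-f at J1 fixed by 4)

b0 stroke→J1
b1 stroke→J1
b2 stroke→J1
b3 stroke→J1
b4 stroke→I1
b5 stroke→J1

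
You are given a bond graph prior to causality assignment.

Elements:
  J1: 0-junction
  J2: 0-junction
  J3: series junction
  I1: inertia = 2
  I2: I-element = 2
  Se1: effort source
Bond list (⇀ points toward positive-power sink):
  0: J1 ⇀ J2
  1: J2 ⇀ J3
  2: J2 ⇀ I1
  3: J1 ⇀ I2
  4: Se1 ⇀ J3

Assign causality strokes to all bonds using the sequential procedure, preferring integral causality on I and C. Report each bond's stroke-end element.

β0 stroke→J1
β1 stroke→J2
β2 stroke→I1
β3 stroke→I2
β4 stroke→J3

β4 stroke at J3  (Se1 fixes effort; stroke away)
β1 stroke at J2  (J3 needs exactly one f-in)
β0 stroke at J1  (common-e at J2 fixed by 1)
β2 stroke at I1  (0-jn J2 has e-setter on 1)
β3 stroke at I2  (J1 effort already set via bond 0)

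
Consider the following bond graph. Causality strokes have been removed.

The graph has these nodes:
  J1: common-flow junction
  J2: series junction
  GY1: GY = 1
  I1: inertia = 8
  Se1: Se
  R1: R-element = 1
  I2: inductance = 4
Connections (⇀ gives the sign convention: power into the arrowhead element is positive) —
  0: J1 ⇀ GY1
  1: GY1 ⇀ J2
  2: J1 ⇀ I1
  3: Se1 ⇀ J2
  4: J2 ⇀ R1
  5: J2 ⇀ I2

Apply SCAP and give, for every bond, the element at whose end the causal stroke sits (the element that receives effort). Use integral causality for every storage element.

#0 |J1
#1 |J2
#2 |I1
#3 |J2
#4 |J2
#5 |I2

b3 stroke at J2  (source Se1 imposes e)
b2 stroke at I1  (I1: I, integral causality)
b0 stroke at J1  (J1: bond 2 brought flow, rest push out)
b1 stroke at J2  (GY GY1: same side as bond 0)
b5 stroke at I2  (I2: I, integral causality)
b4 stroke at J2  (J2: bond 5 brought flow, rest push out)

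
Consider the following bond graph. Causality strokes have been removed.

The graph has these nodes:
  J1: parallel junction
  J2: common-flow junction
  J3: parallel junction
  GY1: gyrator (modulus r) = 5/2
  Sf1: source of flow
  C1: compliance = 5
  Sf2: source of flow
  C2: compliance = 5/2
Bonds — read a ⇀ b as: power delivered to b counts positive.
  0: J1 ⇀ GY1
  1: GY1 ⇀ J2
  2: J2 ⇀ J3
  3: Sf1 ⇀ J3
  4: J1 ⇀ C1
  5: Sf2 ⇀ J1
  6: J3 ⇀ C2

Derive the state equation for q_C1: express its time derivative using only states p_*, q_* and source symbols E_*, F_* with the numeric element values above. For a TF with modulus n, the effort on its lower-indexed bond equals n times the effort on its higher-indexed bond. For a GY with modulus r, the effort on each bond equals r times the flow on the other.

#3 stroke→Sf1  (source Sf1 imposes f)
#5 stroke→Sf2  (source Sf2 imposes f)
#4 stroke→J1  (prefer integral on C1)
#0 stroke→GY1  (0-jn J1 has e-setter on 4)
#1 stroke→GY1  (GY1: gyrator matches bond 0)
#2 stroke→J2  (J2 flow already set via bond 1)
#6 stroke→J3  (J3 needs exactly one e-in)

dq_C1/dt = F_Sf2 - 4*q_C2/25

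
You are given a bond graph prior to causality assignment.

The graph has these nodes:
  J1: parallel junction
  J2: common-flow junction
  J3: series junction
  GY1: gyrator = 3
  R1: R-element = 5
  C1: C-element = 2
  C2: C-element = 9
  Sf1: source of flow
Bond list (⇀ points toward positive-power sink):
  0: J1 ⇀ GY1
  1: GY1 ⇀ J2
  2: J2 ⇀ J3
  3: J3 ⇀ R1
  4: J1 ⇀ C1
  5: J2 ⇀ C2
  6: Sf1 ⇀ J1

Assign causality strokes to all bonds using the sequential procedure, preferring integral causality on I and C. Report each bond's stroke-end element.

#6 stroke at Sf1  (Sf1: flow source, stroke at near end)
#4 stroke at J1  (C1 integral (e out))
#0 stroke at GY1  (J1: bond 4 brought effort, rest push out)
#1 stroke at GY1  (through GY1, causality inverts; strokes same side of GY1)
#2 stroke at J2  (J2 flow already set via bond 1)
#5 stroke at J2  (J2: bond 1 brought flow, rest push out)
#3 stroke at J3  (1-jn J3 has f-setter on 2)

bond 0 →GY1
bond 1 →GY1
bond 2 →J2
bond 3 →J3
bond 4 →J1
bond 5 →J2
bond 6 →Sf1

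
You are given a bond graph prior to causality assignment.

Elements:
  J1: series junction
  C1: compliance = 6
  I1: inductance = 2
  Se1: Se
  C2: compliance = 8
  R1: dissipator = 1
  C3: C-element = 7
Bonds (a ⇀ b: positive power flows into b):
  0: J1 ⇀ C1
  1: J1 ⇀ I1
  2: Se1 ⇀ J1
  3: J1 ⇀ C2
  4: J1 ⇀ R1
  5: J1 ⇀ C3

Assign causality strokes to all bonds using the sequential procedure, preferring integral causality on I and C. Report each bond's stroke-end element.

#0 |J1
#1 |I1
#2 |J1
#3 |J1
#4 |J1
#5 |J1

β2 stroke→J1  (Se1: effort source, stroke at far end)
β0 stroke→J1  (C1 outputs effort q/C1)
β1 stroke→I1  (I1 outputs flow p/I1)
β3 stroke→J1  (J1 flow already set via bond 1)
β4 stroke→J1  (common-f at J1 fixed by 1)
β5 stroke→J1  (J1: bond 1 brought flow, rest push out)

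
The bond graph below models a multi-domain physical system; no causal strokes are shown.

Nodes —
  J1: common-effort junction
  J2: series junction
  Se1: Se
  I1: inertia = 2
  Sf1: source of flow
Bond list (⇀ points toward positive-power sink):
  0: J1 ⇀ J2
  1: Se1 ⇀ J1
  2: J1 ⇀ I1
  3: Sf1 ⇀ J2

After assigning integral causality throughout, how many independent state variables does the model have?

β1 stroke→J1  (Se1 (Se) sets effort on bond)
β3 stroke→Sf1  (Sf1 (Sf) sets flow on bond)
β0 stroke→J2  (0-jn J1 has e-setter on 1)
β2 stroke→I1  (0-jn J1 has e-setter on 1)

1  (I1 all integral)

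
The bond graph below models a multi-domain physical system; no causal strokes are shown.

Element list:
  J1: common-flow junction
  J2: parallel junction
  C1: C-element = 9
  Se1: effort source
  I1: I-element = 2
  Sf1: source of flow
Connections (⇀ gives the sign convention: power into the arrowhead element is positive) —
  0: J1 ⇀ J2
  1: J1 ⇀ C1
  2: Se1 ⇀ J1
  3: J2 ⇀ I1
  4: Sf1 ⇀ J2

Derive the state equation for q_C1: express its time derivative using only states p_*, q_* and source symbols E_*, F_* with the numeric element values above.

dq_C1/dt = -F_Sf1 + p_I1/2

#2 |J1  (Se1 (Se) sets effort on bond)
#4 |Sf1  (Sf1: flow source, stroke at near end)
#1 |J1  (prefer integral on C1)
#0 |J2  (closing 1-jn rule on J1)
#3 |I1  (0-jn J2 has e-setter on 0)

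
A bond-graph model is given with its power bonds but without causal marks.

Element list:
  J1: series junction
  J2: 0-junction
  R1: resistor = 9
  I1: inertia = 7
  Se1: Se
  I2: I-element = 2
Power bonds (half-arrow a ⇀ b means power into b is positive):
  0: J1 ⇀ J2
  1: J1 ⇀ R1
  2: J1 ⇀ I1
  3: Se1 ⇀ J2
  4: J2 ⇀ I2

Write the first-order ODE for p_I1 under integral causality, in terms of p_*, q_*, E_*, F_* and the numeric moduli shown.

dp_I1/dt = -E_Se1 - 9*p_I1/7

bond 3 →J2  (Se1 fixes effort; stroke away)
bond 0 →J1  (0-jn J2 has e-setter on 3)
bond 4 →I2  (J2: bond 3 brought effort, rest push out)
bond 2 →I1  (I1 outputs flow p/I1)
bond 1 →J1  (J1: bond 2 brought flow, rest push out)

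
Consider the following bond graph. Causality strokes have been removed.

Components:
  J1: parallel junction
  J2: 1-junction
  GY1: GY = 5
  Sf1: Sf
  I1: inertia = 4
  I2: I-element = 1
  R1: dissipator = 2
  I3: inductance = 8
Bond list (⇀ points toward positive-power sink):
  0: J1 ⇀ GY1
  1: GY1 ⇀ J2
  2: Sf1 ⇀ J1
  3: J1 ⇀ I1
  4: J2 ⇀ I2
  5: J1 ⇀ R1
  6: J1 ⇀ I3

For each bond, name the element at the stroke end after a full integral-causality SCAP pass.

#2 →Sf1  (source Sf1 imposes f)
#3 →I1  (prefer integral on I1)
#4 →I2  (I2 outputs flow p/I2)
#1 →J2  (common-f at J2 fixed by 4)
#0 →J1  (GY1: gyrator matches bond 1)
#5 →R1  (J1: bond 0 brought effort, rest push out)
#6 →I3  (J1 effort already set via bond 0)

β0 →J1
β1 →J2
β2 →Sf1
β3 →I1
β4 →I2
β5 →R1
β6 →I3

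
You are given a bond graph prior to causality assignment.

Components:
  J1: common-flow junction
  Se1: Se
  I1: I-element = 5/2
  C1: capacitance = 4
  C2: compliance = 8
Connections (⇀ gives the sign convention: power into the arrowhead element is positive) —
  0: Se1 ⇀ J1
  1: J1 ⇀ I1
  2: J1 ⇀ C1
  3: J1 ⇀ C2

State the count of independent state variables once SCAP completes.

β0 stroke at J1  (Se1 fixes effort; stroke away)
β1 stroke at I1  (I1: I, integral causality)
β2 stroke at J1  (common-f at J1 fixed by 1)
β3 stroke at J1  (1-jn J1 has f-setter on 1)

3  (C1, C2, I1 all integral)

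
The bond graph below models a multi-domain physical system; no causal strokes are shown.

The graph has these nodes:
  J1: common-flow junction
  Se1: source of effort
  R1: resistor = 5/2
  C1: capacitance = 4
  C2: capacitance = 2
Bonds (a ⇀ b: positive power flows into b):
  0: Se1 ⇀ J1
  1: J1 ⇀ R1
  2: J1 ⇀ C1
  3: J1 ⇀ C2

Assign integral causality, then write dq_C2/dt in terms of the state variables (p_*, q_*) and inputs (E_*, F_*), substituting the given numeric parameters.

dq_C2/dt = 2*E_Se1/5 - q_C1/10 - q_C2/5

#0 stroke→J1  (Se1 (Se) sets effort on bond)
#2 stroke→J1  (C1 integral (e out))
#3 stroke→J1  (C2 integral (e out))
#1 stroke→R1  (closing 1-jn rule on J1)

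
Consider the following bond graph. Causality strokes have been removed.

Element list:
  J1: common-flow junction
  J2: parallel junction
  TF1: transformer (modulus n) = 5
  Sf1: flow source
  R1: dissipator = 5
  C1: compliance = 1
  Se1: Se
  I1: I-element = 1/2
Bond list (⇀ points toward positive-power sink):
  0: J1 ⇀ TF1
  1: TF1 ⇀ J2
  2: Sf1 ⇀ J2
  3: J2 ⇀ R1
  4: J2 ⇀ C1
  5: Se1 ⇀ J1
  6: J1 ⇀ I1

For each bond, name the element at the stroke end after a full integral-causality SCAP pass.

b2 |Sf1  (Sf1 fixes flow; stroke at Sf1)
b5 |J1  (Se1 fixes effort; stroke away)
b4 |J2  (C1: C, integral causality)
b1 |TF1  (common-e at J2 fixed by 4)
b3 |R1  (J2 effort already set via bond 4)
b0 |J1  (through TF1, causality passes straight; one stroke at TF1)
b6 |I1  (J1 needs exactly one f-in)

#0 stroke→J1
#1 stroke→TF1
#2 stroke→Sf1
#3 stroke→R1
#4 stroke→J2
#5 stroke→J1
#6 stroke→I1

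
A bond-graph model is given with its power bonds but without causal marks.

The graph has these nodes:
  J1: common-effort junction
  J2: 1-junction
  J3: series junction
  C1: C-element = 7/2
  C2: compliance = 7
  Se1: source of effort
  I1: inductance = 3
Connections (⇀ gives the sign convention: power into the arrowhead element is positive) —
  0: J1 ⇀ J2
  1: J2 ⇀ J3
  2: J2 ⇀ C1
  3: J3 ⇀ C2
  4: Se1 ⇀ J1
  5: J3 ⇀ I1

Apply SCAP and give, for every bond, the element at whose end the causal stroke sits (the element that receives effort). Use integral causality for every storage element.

β4 stroke→J1  (Se1 fixes effort; stroke away)
β0 stroke→J2  (J1 effort already set via bond 4)
β2 stroke→J2  (C1: C, integral causality)
β1 stroke→J3  (J2: last free bond brings flow in)
β3 stroke→J3  (C2: C, integral causality)
β5 stroke→I1  (only one flow-in slot at J3)

β0 stroke at J2
β1 stroke at J3
β2 stroke at J2
β3 stroke at J3
β4 stroke at J1
β5 stroke at I1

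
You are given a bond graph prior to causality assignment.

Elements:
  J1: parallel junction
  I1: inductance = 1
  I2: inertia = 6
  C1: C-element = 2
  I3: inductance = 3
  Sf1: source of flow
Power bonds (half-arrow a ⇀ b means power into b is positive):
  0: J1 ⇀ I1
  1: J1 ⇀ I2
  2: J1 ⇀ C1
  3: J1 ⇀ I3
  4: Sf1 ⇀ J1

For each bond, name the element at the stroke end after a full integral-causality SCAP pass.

b4 →Sf1  (Sf1 fixes flow; stroke at Sf1)
b0 →I1  (I1: I, integral causality)
b1 →I2  (I2 integral (f out))
b2 →J1  (C1 integral (e out))
b3 →I3  (common-e at J1 fixed by 2)

#0 stroke at I1
#1 stroke at I2
#2 stroke at J1
#3 stroke at I3
#4 stroke at Sf1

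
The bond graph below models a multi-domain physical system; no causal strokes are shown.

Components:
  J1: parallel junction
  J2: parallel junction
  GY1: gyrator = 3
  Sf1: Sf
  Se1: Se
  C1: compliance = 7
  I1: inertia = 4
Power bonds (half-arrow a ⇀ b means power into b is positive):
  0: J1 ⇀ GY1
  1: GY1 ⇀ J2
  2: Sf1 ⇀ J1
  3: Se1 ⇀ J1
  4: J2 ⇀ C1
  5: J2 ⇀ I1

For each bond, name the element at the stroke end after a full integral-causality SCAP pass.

#2 |Sf1  (Sf1: flow source, stroke at near end)
#3 |J1  (Se1: effort source, stroke at far end)
#0 |GY1  (J1: bond 3 brought effort, rest push out)
#1 |GY1  (GY1 both-in/both-out from 0)
#4 |J2  (C1 outputs effort q/C1)
#5 |I1  (common-e at J2 fixed by 4)

bond 0 stroke→GY1
bond 1 stroke→GY1
bond 2 stroke→Sf1
bond 3 stroke→J1
bond 4 stroke→J2
bond 5 stroke→I1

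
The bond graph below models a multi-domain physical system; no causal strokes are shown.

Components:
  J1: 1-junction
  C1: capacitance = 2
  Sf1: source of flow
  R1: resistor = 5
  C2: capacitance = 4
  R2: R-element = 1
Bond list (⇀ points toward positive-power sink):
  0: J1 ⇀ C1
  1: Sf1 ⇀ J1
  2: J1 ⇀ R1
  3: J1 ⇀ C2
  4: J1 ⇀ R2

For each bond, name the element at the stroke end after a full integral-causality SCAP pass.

b1 stroke at Sf1  (Sf1 (Sf) sets flow on bond)
b0 stroke at J1  (J1 flow already set via bond 1)
b2 stroke at J1  (1-jn J1 has f-setter on 1)
b3 stroke at J1  (1-jn J1 has f-setter on 1)
b4 stroke at J1  (common-f at J1 fixed by 1)

β0 →J1
β1 →Sf1
β2 →J1
β3 →J1
β4 →J1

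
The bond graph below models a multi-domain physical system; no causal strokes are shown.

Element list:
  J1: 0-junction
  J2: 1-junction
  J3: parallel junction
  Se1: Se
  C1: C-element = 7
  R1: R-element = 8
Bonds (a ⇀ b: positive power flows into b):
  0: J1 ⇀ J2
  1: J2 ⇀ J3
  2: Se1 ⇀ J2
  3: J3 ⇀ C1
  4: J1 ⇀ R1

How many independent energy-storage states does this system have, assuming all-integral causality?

#2 |J2  (Se1 fixes effort; stroke away)
#3 |J3  (C1 outputs effort q/C1)
#1 |J2  (common-e at J3 fixed by 3)
#0 |J1  (J2: last free bond brings flow in)
#4 |R1  (common-e at J1 fixed by 0)

1  (C1 all integral)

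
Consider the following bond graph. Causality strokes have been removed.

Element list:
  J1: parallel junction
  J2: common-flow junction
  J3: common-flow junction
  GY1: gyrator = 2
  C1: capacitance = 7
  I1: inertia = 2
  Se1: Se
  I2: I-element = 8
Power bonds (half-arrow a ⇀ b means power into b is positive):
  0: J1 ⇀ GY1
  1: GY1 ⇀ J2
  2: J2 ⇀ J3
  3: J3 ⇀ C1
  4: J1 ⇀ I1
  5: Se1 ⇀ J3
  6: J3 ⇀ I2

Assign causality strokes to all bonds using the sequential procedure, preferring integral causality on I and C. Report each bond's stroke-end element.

b0 stroke at J1
b1 stroke at J2
b2 stroke at J3
b3 stroke at J3
b4 stroke at I1
b5 stroke at J3
b6 stroke at I2

bond 5 stroke→J3  (Se1 (Se) sets effort on bond)
bond 3 stroke→J3  (C1 integral (e out))
bond 4 stroke→I1  (I1 integral (f out))
bond 0 stroke→J1  (J1: last free bond brings effort in)
bond 1 stroke→J2  (GY GY1: same side as bond 0)
bond 2 stroke→J3  (only one flow-in slot at J2)
bond 6 stroke→I2  (only one flow-in slot at J3)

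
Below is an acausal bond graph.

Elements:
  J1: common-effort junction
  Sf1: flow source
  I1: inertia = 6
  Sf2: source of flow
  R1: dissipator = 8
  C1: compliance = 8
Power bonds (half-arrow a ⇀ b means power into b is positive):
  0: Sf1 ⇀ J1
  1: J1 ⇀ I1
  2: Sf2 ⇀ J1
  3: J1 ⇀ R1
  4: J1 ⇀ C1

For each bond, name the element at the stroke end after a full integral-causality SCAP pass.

#0 stroke at Sf1
#1 stroke at I1
#2 stroke at Sf2
#3 stroke at R1
#4 stroke at J1

bond 0 →Sf1  (Sf1: flow source, stroke at near end)
bond 2 →Sf2  (Sf2 (Sf) sets flow on bond)
bond 1 →I1  (prefer integral on I1)
bond 4 →J1  (C1: C, integral causality)
bond 3 →R1  (J1 effort already set via bond 4)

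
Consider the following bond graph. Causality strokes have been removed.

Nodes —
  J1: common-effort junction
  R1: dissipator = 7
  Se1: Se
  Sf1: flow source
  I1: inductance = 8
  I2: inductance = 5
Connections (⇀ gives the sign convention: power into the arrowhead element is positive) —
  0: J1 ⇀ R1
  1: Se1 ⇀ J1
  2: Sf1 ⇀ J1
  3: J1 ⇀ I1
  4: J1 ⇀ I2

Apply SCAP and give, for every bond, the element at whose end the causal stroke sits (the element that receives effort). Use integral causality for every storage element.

#0 stroke→R1
#1 stroke→J1
#2 stroke→Sf1
#3 stroke→I1
#4 stroke→I2

#1 stroke at J1  (Se1: effort source, stroke at far end)
#2 stroke at Sf1  (source Sf1 imposes f)
#0 stroke at R1  (J1 effort already set via bond 1)
#3 stroke at I1  (common-e at J1 fixed by 1)
#4 stroke at I2  (0-jn J1 has e-setter on 1)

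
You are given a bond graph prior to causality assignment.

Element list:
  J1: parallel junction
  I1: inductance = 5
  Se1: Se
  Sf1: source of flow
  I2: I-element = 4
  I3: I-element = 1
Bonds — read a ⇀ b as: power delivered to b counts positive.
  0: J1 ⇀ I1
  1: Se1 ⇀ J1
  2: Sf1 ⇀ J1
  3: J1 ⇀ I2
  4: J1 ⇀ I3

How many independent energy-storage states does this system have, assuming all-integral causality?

3  (I1, I2, I3 all integral)

β1 stroke→J1  (Se1 (Se) sets effort on bond)
β2 stroke→Sf1  (source Sf1 imposes f)
β0 stroke→I1  (common-e at J1 fixed by 1)
β3 stroke→I2  (J1: bond 1 brought effort, rest push out)
β4 stroke→I3  (J1 effort already set via bond 1)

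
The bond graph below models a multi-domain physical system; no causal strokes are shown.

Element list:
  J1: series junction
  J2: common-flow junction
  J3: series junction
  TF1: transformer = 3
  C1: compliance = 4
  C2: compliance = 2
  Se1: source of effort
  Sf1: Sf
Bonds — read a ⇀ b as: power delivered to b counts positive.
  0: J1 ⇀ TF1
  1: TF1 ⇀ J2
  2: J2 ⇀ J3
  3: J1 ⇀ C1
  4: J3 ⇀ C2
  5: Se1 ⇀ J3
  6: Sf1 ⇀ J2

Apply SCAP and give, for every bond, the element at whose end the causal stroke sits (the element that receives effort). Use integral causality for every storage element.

#5 stroke at J3  (Se1: effort source, stroke at far end)
#6 stroke at Sf1  (Sf1: flow source, stroke at near end)
#1 stroke at J2  (1-jn J2 has f-setter on 6)
#2 stroke at J2  (J2: bond 6 brought flow, rest push out)
#4 stroke at J3  (common-f at J3 fixed by 2)
#0 stroke at TF1  (TF TF1: opposite of bond 1)
#3 stroke at J1  (1-jn J1 has f-setter on 0)

β0 stroke→TF1
β1 stroke→J2
β2 stroke→J2
β3 stroke→J1
β4 stroke→J3
β5 stroke→J3
β6 stroke→Sf1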